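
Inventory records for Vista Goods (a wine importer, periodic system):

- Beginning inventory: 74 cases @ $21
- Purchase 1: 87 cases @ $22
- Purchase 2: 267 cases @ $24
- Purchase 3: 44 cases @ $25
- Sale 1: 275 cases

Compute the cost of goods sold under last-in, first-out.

COGS = $6,644

Sale 1 (275) [LIFO — newest first]: 44 @ $25 + 231 @ $24 = $6,644
Ending inventory: 74 @ $21 + 87 @ $22 + 36 @ $24 = $4,332
Check: goods available $10,976 = COGS $6,644 + ending $4,332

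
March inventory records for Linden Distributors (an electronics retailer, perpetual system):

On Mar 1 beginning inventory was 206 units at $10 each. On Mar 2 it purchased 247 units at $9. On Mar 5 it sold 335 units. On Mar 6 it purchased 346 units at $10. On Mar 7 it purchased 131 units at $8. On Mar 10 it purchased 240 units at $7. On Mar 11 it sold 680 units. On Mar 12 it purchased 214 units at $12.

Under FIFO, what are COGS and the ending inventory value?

Mar 5, 335 sold [FIFO — oldest first]: 206 @ $10 + 129 @ $9 = $3,221
Mar 11, 680 sold [FIFO — oldest first]: 118 @ $9 + 346 @ $10 + 131 @ $8 + 85 @ $7 = $6,165
Total COGS = $3,221 + $6,165 = $9,386
Ending inventory: 155 @ $7 + 214 @ $12 = $3,653

COGS = $9,386; ending inventory = $3,653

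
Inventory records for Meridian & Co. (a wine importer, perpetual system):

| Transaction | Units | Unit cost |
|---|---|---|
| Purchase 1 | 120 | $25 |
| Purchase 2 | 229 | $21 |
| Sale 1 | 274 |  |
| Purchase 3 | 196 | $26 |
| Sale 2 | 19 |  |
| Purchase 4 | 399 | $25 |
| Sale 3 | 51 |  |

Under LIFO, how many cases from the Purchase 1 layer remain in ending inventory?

75

Sale 1 (274) [LIFO — newest first]: 229 @ $21 + 45 @ $25 = $5,934
Sale 2 (19) [LIFO — newest first]: 19 @ $26 = $494
Sale 3 (51) [LIFO — newest first]: 51 @ $25 = $1,275
Total COGS = $5,934 + $494 + $1,275 = $7,703
Ending inventory: 75 @ $25 + 177 @ $26 + 348 @ $25 = $15,177
Check: goods available $22,880 = COGS $7,703 + ending $15,177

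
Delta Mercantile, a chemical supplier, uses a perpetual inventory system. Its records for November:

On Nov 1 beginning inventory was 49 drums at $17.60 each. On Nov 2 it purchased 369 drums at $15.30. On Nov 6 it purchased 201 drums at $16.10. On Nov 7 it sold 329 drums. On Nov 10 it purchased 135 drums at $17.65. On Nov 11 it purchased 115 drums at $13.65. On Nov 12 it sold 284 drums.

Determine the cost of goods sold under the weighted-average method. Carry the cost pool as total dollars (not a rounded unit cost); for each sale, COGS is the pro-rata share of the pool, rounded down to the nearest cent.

After Nov 1: 49 on hand, pool $862.40 (≈ $17.6000 each)
After Nov 2: 418 on hand, pool $6,508.10 (≈ $15.5696 each)
After Nov 6: 619 on hand, pool $9,744.20 (≈ $15.7418 each)
Nov 7, sell 329: 329/619 × $9,744.20 → $5,179.06
After Nov 10: 425 on hand, pool $6,947.89 (≈ $16.3480 each)
After Nov 11: 540 on hand, pool $8,517.64 (≈ $15.7734 each)
Nov 12, sell 284: 284/540 × $8,517.64 → $4,479.64
Total COGS = $5,179.06 + $4,479.64 = $9,658.70
Ending inventory (cost pool remaining) = $4,038.00

COGS = $9,658.70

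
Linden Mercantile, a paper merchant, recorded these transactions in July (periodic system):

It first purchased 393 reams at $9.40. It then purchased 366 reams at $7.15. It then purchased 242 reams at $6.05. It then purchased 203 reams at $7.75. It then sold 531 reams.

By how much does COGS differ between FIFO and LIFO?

$1,028.65

FIFO COGS: 393 @ $9.40 + 138 @ $7.15 = $4,680.90
LIFO COGS: 203 @ $7.75 + 242 @ $6.05 + 86 @ $7.15 = $3,652.25
Difference = |$4,680.90 − $3,652.25| = $1,028.65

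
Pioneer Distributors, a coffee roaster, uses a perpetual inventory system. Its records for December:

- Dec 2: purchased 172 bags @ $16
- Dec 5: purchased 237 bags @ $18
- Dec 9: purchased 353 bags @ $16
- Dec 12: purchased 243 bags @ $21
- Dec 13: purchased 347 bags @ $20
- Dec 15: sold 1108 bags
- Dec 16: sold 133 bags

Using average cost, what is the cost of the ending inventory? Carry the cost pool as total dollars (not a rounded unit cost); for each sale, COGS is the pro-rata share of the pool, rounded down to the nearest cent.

After Dec 2: 172 on hand, pool $2,752.00 (≈ $16.0000 each)
After Dec 5: 409 on hand, pool $7,018.00 (≈ $17.1589 each)
After Dec 9: 762 on hand, pool $12,666.00 (≈ $16.6220 each)
After Dec 12: 1005 on hand, pool $17,769.00 (≈ $17.6806 each)
After Dec 13: 1352 on hand, pool $24,709.00 (≈ $18.2759 each)
Dec 15, sell 1108: 1108/1352 × $24,709.00 → $20,249.68
Dec 16, sell 133: 133/244 × $4,459.32 → $2,430.69
Total COGS = $20,249.68 + $2,430.69 = $22,680.37
Ending inventory (cost pool remaining) = $2,028.63

Ending inventory = $2,028.63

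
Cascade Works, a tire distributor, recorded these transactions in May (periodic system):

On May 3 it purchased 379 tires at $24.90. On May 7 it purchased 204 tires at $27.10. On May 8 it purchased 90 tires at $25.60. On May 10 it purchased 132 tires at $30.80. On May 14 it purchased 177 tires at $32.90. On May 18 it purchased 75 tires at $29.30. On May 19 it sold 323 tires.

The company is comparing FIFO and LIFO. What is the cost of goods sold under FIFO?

COGS = $8,042.70

FIFO COGS: 323 @ $24.90 = $8,042.70
LIFO COGS: 75 @ $29.30 + 177 @ $32.90 + 71 @ $30.80 = $10,207.60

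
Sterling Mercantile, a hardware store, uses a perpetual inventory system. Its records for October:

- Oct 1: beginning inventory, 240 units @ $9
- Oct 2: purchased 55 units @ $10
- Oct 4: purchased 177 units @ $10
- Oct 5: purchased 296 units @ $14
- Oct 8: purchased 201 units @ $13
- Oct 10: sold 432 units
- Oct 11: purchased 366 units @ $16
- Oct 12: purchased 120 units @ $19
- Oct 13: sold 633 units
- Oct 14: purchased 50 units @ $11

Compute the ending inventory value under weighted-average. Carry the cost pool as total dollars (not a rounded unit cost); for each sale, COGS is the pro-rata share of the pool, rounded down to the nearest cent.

After Oct 1: 240 on hand, pool $2,160.00 (≈ $9.0000 each)
After Oct 2: 295 on hand, pool $2,710.00 (≈ $9.1864 each)
After Oct 4: 472 on hand, pool $4,480.00 (≈ $9.4915 each)
After Oct 5: 768 on hand, pool $8,624.00 (≈ $11.2292 each)
After Oct 8: 969 on hand, pool $11,237.00 (≈ $11.5965 each)
Oct 10, sell 432: 432/969 × $11,237.00 → $5,009.68
After Oct 11: 903 on hand, pool $12,083.32 (≈ $13.3813 each)
After Oct 12: 1023 on hand, pool $14,363.32 (≈ $14.0404 each)
Oct 13, sell 633: 633/1023 × $14,363.32 → $8,887.56
After Oct 14: 440 on hand, pool $6,025.76 (≈ $13.6949 each)
Total COGS = $5,009.68 + $8,887.56 = $13,897.24
Ending inventory (cost pool remaining) = $6,025.76
Check: goods available $19,923.00 = COGS $13,897.24 + ending $6,025.76

Ending inventory = $6,025.76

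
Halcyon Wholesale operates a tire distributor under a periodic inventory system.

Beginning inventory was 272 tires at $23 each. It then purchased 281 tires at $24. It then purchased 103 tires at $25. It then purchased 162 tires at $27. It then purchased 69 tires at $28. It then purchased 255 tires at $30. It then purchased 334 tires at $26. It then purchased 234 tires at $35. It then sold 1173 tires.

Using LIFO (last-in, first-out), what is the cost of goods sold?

Sale 1 (1173) [LIFO — newest first]: 234 @ $35 + 334 @ $26 + 255 @ $30 + 69 @ $28 + 162 @ $27 + 103 @ $25 + 16 @ $24 = $33,789
Ending inventory: 272 @ $23 + 265 @ $24 = $12,616
Check: goods available $46,405 = COGS $33,789 + ending $12,616

COGS = $33,789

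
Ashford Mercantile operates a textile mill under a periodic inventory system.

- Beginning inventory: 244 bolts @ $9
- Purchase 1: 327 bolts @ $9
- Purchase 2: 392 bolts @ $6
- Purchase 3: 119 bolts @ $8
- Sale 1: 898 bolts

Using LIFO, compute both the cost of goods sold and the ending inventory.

Sale 1 (898) [LIFO — newest first]: 119 @ $8 + 392 @ $6 + 327 @ $9 + 60 @ $9 = $6,787
Ending inventory: 184 @ $9 = $1,656

COGS = $6,787; ending inventory = $1,656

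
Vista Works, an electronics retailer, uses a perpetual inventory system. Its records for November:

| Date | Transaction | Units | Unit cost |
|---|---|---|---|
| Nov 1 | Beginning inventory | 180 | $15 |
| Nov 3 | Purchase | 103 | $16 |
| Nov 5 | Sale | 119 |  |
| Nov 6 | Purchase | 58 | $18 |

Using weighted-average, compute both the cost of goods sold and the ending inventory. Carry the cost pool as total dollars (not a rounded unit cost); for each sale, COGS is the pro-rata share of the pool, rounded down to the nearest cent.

COGS = $1,828.31; ending inventory = $3,563.69

After Nov 1: 180 on hand, pool $2,700.00 (≈ $15.0000 each)
After Nov 3: 283 on hand, pool $4,348.00 (≈ $15.3640 each)
Nov 5, sell 119: 119/283 × $4,348.00 → $1,828.31
After Nov 6: 222 on hand, pool $3,563.69 (≈ $16.0527 each)
Ending inventory (cost pool remaining) = $3,563.69
Check: goods available $5,392.00 = COGS $1,828.31 + ending $3,563.69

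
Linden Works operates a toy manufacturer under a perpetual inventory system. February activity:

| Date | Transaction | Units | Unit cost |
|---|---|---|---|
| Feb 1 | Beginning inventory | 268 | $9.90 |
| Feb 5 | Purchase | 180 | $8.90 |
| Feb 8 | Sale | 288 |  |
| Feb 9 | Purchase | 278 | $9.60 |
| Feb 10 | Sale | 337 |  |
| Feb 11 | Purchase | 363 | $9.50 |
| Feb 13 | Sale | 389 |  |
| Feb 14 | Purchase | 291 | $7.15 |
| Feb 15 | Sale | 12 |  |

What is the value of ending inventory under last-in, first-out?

Ending inventory = $2,737.35

Feb 8, 288 sold [LIFO — newest first]: 180 @ $8.90 + 108 @ $9.90 = $2,671.20
Feb 10, 337 sold [LIFO — newest first]: 278 @ $9.60 + 59 @ $9.90 = $3,252.90
Feb 13, 389 sold [LIFO — newest first]: 363 @ $9.50 + 26 @ $9.90 = $3,705.90
Feb 15, 12 sold [LIFO — newest first]: 12 @ $7.15 = $85.80
Total COGS = $2,671.20 + $3,252.90 + $3,705.90 + $85.80 = $9,715.80
Ending inventory: 75 @ $9.90 + 279 @ $7.15 = $2,737.35
Check: goods available $12,453.15 = COGS $9,715.80 + ending $2,737.35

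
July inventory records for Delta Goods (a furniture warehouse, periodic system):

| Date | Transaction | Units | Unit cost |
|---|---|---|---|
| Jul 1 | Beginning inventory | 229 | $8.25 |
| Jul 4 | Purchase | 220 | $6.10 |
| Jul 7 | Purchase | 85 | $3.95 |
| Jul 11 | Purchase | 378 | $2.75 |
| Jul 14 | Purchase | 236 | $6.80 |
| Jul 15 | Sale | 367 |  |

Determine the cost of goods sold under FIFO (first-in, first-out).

Jul 15, 367 sold [FIFO — oldest first]: 229 @ $8.25 + 138 @ $6.10 = $2,731.05
Ending inventory: 82 @ $6.10 + 85 @ $3.95 + 378 @ $2.75 + 236 @ $6.80 = $3,480.25

COGS = $2,731.05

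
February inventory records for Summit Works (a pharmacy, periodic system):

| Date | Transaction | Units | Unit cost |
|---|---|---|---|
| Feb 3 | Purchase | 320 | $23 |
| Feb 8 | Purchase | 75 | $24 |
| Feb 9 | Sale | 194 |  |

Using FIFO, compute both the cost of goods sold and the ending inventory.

Feb 9, 194 sold [FIFO — oldest first]: 194 @ $23 = $4,462
Ending inventory: 126 @ $23 + 75 @ $24 = $4,698

COGS = $4,462; ending inventory = $4,698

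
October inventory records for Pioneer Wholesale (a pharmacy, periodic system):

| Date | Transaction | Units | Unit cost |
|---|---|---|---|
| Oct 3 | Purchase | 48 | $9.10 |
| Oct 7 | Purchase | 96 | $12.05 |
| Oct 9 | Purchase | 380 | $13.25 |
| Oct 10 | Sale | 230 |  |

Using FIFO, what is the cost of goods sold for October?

Oct 10, 230 sold [FIFO — oldest first]: 48 @ $9.10 + 96 @ $12.05 + 86 @ $13.25 = $2,733.10
Ending inventory: 294 @ $13.25 = $3,895.50

COGS = $2,733.10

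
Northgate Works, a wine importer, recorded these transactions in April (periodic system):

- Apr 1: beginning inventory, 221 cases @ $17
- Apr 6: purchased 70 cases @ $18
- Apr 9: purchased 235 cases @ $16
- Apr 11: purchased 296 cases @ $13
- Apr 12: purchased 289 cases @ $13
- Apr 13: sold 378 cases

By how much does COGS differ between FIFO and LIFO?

FIFO COGS: 221 @ $17 + 70 @ $18 + 87 @ $16 = $6,409
LIFO COGS: 289 @ $13 + 89 @ $13 = $4,914
Difference = |$6,409 − $4,914| = $1,495

$1,495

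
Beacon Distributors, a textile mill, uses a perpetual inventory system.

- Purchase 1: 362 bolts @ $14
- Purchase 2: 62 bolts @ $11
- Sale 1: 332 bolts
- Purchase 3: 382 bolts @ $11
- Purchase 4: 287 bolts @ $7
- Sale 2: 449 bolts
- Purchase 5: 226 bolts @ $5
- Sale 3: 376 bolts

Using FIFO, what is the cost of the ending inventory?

Ending inventory = $810

Sale 1 (332) [FIFO — oldest first]: 332 @ $14 = $4,648
Sale 2 (449) [FIFO — oldest first]: 30 @ $14 + 62 @ $11 + 357 @ $11 = $5,029
Sale 3 (376) [FIFO — oldest first]: 25 @ $11 + 287 @ $7 + 64 @ $5 = $2,604
Total COGS = $4,648 + $5,029 + $2,604 = $12,281
Ending inventory: 162 @ $5 = $810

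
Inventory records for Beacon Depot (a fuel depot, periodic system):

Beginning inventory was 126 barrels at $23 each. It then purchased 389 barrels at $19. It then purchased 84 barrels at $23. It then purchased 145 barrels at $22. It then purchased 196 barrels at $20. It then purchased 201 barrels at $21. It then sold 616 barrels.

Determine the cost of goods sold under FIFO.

COGS = $12,595

Sale 1 (616) [FIFO — oldest first]: 126 @ $23 + 389 @ $19 + 84 @ $23 + 17 @ $22 = $12,595
Ending inventory: 128 @ $22 + 196 @ $20 + 201 @ $21 = $10,957
Check: goods available $23,552 = COGS $12,595 + ending $10,957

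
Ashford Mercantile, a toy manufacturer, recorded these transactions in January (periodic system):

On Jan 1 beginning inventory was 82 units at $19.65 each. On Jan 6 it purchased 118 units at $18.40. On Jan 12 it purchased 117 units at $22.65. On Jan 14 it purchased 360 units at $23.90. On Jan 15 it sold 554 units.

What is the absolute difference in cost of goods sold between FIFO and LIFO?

FIFO COGS: 82 @ $19.65 + 118 @ $18.40 + 117 @ $22.65 + 237 @ $23.90 = $12,096.85
LIFO COGS: 360 @ $23.90 + 117 @ $22.65 + 77 @ $18.40 = $12,670.85
Difference = |$12,096.85 − $12,670.85| = $574.00

$574.00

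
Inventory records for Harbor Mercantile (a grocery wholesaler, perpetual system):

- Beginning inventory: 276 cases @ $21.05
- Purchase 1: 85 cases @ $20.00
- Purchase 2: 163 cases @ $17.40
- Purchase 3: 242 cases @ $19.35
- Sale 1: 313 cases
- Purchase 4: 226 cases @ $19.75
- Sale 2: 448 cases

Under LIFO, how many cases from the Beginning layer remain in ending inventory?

231

Sale 1 (313) [LIFO — newest first]: 242 @ $19.35 + 71 @ $17.40 = $5,918.10
Sale 2 (448) [LIFO — newest first]: 226 @ $19.75 + 92 @ $17.40 + 85 @ $20.00 + 45 @ $21.05 = $8,711.55
Total COGS = $5,918.10 + $8,711.55 = $14,629.65
Ending inventory: 231 @ $21.05 = $4,862.55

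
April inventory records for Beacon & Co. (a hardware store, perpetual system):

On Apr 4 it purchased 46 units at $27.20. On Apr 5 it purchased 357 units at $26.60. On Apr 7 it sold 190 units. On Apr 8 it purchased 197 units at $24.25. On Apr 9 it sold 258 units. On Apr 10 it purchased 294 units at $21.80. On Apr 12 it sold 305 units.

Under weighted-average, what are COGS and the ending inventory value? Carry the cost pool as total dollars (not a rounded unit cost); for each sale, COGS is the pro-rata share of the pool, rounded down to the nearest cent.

COGS = $18,681.94; ending inventory = $3,251.91

After Apr 4: 46 on hand, pool $1,251.20 (≈ $27.2000 each)
After Apr 5: 403 on hand, pool $10,747.40 (≈ $26.6685 each)
Apr 7, sell 190: 190/403 × $10,747.40 → $5,067.01
After Apr 8: 410 on hand, pool $10,457.64 (≈ $25.5064 each)
Apr 9, sell 258: 258/410 × $10,457.64 → $6,580.66
After Apr 10: 446 on hand, pool $10,286.18 (≈ $23.0632 each)
Apr 12, sell 305: 305/446 × $10,286.18 → $7,034.27
Total COGS = $5,067.01 + $6,580.66 + $7,034.27 = $18,681.94
Ending inventory (cost pool remaining) = $3,251.91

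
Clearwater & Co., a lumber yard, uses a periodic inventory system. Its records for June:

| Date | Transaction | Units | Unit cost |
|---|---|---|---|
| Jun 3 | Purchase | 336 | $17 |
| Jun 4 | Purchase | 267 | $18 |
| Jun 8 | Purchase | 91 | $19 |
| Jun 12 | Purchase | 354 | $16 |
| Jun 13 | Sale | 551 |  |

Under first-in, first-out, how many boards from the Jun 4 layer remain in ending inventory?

Jun 13, 551 sold [FIFO — oldest first]: 336 @ $17 + 215 @ $18 = $9,582
Ending inventory: 52 @ $18 + 91 @ $19 + 354 @ $16 = $8,329

52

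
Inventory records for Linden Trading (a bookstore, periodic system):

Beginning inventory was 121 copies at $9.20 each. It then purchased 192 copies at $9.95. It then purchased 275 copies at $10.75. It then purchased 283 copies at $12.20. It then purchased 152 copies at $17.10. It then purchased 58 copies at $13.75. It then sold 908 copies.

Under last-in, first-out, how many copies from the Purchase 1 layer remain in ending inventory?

Sale 1 (908) [LIFO — newest first]: 58 @ $13.75 + 152 @ $17.10 + 283 @ $12.20 + 275 @ $10.75 + 140 @ $9.95 = $11,198.55
Ending inventory: 121 @ $9.20 + 52 @ $9.95 = $1,630.60

52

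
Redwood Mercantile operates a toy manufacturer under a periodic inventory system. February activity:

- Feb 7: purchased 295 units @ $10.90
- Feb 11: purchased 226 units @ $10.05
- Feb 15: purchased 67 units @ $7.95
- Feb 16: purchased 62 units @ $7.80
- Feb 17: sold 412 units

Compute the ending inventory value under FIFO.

Feb 17, 412 sold [FIFO — oldest first]: 295 @ $10.90 + 117 @ $10.05 = $4,391.35
Ending inventory: 109 @ $10.05 + 67 @ $7.95 + 62 @ $7.80 = $2,111.70
Check: goods available $6,503.05 = COGS $4,391.35 + ending $2,111.70

Ending inventory = $2,111.70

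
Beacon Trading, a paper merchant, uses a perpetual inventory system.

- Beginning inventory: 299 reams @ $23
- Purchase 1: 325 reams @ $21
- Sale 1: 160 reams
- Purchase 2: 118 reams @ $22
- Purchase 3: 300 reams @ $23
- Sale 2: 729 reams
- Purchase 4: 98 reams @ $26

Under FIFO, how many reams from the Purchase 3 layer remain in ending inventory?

153

Sale 1 (160) [FIFO — oldest first]: 160 @ $23 = $3,680
Sale 2 (729) [FIFO — oldest first]: 139 @ $23 + 325 @ $21 + 118 @ $22 + 147 @ $23 = $15,999
Total COGS = $3,680 + $15,999 = $19,679
Ending inventory: 153 @ $23 + 98 @ $26 = $6,067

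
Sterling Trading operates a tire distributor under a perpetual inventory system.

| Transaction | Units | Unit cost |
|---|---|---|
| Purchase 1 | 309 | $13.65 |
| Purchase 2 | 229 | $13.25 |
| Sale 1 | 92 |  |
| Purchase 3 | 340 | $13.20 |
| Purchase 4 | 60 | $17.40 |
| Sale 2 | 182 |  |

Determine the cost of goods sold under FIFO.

COGS = $3,740.10

Sale 1 (92) [FIFO — oldest first]: 92 @ $13.65 = $1,255.80
Sale 2 (182) [FIFO — oldest first]: 182 @ $13.65 = $2,484.30
Total COGS = $1,255.80 + $2,484.30 = $3,740.10
Ending inventory: 35 @ $13.65 + 229 @ $13.25 + 340 @ $13.20 + 60 @ $17.40 = $9,044.00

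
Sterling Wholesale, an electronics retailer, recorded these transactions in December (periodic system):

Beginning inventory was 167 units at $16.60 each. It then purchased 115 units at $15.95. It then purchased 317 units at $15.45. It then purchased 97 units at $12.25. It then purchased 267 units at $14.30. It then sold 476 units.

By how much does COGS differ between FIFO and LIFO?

FIFO COGS: 167 @ $16.60 + 115 @ $15.95 + 194 @ $15.45 = $7,603.75
LIFO COGS: 267 @ $14.30 + 97 @ $12.25 + 112 @ $15.45 = $6,736.75
Difference = |$7,603.75 − $6,736.75| = $867.00

$867.00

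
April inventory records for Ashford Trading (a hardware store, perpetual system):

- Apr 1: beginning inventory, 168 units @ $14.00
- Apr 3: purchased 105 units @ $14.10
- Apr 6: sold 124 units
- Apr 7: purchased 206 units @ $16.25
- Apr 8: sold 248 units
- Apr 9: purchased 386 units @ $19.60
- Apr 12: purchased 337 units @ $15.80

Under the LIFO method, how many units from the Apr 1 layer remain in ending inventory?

107

Apr 6, 124 sold [LIFO — newest first]: 105 @ $14.10 + 19 @ $14.00 = $1,746.50
Apr 8, 248 sold [LIFO — newest first]: 206 @ $16.25 + 42 @ $14.00 = $3,935.50
Total COGS = $1,746.50 + $3,935.50 = $5,682.00
Ending inventory: 107 @ $14.00 + 386 @ $19.60 + 337 @ $15.80 = $14,388.20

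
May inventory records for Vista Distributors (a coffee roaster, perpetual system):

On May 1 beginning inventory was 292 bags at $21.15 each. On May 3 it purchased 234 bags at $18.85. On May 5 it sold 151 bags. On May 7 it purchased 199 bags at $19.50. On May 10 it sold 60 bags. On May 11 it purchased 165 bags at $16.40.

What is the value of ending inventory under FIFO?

Ending inventory = $12,710.55

May 5, 151 sold [FIFO — oldest first]: 151 @ $21.15 = $3,193.65
May 10, 60 sold [FIFO — oldest first]: 60 @ $21.15 = $1,269.00
Total COGS = $3,193.65 + $1,269.00 = $4,462.65
Ending inventory: 81 @ $21.15 + 234 @ $18.85 + 199 @ $19.50 + 165 @ $16.40 = $12,710.55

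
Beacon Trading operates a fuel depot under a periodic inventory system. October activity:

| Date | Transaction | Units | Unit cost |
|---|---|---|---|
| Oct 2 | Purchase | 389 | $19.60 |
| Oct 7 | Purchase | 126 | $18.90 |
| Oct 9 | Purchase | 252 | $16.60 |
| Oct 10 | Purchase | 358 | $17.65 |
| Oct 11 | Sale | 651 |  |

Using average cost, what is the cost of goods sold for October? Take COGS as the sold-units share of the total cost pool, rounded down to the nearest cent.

COGS = $11,867.12

Oct 11, sell 651: 651/1125 × $20,507.70 → $11,867.12
Ending inventory (cost pool remaining) = $8,640.58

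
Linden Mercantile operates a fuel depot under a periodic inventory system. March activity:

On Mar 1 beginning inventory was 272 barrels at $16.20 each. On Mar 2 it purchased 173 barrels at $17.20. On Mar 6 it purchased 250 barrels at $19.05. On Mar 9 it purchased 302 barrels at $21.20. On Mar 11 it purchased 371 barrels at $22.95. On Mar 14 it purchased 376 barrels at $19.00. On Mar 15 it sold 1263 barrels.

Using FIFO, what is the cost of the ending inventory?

Mar 15, 1263 sold [FIFO — oldest first]: 272 @ $16.20 + 173 @ $17.20 + 250 @ $19.05 + 302 @ $21.20 + 266 @ $22.95 = $24,651.60
Ending inventory: 105 @ $22.95 + 376 @ $19.00 = $9,553.75

Ending inventory = $9,553.75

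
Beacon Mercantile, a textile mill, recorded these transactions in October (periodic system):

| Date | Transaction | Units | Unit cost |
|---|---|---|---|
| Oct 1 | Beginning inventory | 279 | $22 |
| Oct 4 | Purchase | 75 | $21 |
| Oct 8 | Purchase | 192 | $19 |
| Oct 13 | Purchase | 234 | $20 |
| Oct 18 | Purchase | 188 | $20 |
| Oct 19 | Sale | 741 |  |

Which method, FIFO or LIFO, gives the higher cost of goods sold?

FIFO

FIFO COGS: 279 @ $22 + 75 @ $21 + 192 @ $19 + 195 @ $20 = $15,261
LIFO COGS: 188 @ $20 + 234 @ $20 + 192 @ $19 + 75 @ $21 + 52 @ $22 = $14,807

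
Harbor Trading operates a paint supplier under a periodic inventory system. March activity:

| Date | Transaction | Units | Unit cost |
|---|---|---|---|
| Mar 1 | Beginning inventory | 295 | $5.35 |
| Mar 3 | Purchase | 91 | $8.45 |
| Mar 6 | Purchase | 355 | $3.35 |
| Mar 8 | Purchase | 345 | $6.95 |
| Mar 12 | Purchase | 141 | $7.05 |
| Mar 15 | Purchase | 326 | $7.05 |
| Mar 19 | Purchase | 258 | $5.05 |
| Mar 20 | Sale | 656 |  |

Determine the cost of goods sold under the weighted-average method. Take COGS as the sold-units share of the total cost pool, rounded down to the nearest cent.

Mar 20, sell 656: 656/1811 × $10,529.45 → $3,814.09
Ending inventory (cost pool remaining) = $6,715.36

COGS = $3,814.09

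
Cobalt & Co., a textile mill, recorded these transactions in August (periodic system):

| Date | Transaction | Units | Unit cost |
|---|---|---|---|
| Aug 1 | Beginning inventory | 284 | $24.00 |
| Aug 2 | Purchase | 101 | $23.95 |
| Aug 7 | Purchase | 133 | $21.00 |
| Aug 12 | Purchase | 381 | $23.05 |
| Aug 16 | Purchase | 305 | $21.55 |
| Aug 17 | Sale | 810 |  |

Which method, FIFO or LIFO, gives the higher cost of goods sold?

FIFO

FIFO COGS: 284 @ $24.00 + 101 @ $23.95 + 133 @ $21.00 + 292 @ $23.05 = $18,758.55
LIFO COGS: 305 @ $21.55 + 381 @ $23.05 + 124 @ $21.00 = $17,958.80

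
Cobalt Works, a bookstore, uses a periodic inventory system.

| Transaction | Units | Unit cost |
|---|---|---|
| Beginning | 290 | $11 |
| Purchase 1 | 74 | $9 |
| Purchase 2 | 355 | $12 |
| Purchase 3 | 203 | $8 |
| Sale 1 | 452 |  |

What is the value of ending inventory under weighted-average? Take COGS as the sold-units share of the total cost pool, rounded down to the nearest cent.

Ending inventory = $4,965.08

Sale 1, sell 452: 452/922 × $9,740.00 → $4,774.92
Ending inventory (cost pool remaining) = $4,965.08
Check: goods available $9,740.00 = COGS $4,774.92 + ending $4,965.08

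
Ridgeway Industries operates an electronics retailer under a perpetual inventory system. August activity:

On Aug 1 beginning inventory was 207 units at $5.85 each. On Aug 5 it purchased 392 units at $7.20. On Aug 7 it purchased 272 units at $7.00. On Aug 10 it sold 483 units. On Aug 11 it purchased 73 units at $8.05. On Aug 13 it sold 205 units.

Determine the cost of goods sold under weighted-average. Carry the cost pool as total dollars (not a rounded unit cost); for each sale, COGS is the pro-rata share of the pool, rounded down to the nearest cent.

After Aug 1: 207 on hand, pool $1,210.95 (≈ $5.8500 each)
After Aug 5: 599 on hand, pool $4,033.35 (≈ $6.7335 each)
After Aug 7: 871 on hand, pool $5,937.35 (≈ $6.8167 each)
Aug 10, sell 483: 483/871 × $5,937.35 → $3,292.46
After Aug 11: 461 on hand, pool $3,232.54 (≈ $7.0120 each)
Aug 13, sell 205: 205/461 × $3,232.54 → $1,437.46
Total COGS = $3,292.46 + $1,437.46 = $4,729.92
Ending inventory (cost pool remaining) = $1,795.08

COGS = $4,729.92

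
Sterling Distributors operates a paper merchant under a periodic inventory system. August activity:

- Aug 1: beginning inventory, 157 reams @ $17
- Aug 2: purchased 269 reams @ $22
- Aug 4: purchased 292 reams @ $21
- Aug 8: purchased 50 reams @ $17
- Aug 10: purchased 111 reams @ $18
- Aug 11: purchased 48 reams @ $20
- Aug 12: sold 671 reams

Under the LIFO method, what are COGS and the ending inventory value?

COGS = $13,680; ending inventory = $4,847

Aug 12, 671 sold [LIFO — newest first]: 48 @ $20 + 111 @ $18 + 50 @ $17 + 292 @ $21 + 170 @ $22 = $13,680
Ending inventory: 157 @ $17 + 99 @ $22 = $4,847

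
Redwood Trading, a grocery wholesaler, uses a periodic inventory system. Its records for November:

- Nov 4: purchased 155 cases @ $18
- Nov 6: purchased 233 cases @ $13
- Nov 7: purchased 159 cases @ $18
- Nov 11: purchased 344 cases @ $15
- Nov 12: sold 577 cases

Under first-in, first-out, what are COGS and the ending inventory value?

Nov 12, 577 sold [FIFO — oldest first]: 155 @ $18 + 233 @ $13 + 159 @ $18 + 30 @ $15 = $9,131
Ending inventory: 314 @ $15 = $4,710
Check: goods available $13,841 = COGS $9,131 + ending $4,710

COGS = $9,131; ending inventory = $4,710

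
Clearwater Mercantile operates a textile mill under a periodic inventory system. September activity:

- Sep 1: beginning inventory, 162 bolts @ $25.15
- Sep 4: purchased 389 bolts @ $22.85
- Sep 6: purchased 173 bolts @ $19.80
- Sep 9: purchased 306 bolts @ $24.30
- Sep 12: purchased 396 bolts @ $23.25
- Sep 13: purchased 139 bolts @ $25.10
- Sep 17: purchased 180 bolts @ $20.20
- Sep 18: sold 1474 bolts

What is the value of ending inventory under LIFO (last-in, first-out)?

Sep 18, 1474 sold [LIFO — newest first]: 180 @ $20.20 + 139 @ $25.10 + 396 @ $23.25 + 306 @ $24.30 + 173 @ $19.80 + 280 @ $22.85 = $33,591.10
Ending inventory: 162 @ $25.15 + 109 @ $22.85 = $6,564.95

Ending inventory = $6,564.95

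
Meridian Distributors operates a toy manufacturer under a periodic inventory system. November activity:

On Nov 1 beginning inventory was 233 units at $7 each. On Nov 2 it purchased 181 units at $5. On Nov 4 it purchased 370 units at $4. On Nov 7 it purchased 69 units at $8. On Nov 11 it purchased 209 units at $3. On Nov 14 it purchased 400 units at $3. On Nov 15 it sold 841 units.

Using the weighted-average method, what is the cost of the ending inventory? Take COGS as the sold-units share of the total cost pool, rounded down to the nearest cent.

Ending inventory = $2,716.35

Nov 15, sell 841: 841/1462 × $6,395.00 → $3,678.65
Ending inventory (cost pool remaining) = $2,716.35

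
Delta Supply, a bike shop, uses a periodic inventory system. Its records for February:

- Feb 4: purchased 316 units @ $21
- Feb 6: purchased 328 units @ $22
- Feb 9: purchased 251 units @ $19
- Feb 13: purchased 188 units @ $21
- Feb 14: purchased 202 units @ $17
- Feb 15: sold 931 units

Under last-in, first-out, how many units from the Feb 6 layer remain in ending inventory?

Feb 15, 931 sold [LIFO — newest first]: 202 @ $17 + 188 @ $21 + 251 @ $19 + 290 @ $22 = $18,531
Ending inventory: 316 @ $21 + 38 @ $22 = $7,472

38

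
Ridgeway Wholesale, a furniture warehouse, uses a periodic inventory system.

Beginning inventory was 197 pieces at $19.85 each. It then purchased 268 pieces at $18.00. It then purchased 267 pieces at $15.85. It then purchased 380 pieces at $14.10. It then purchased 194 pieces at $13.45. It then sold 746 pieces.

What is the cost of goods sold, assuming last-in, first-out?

COGS = $10,693.50

Sale 1 (746) [LIFO — newest first]: 194 @ $13.45 + 380 @ $14.10 + 172 @ $15.85 = $10,693.50
Ending inventory: 197 @ $19.85 + 268 @ $18.00 + 95 @ $15.85 = $10,240.20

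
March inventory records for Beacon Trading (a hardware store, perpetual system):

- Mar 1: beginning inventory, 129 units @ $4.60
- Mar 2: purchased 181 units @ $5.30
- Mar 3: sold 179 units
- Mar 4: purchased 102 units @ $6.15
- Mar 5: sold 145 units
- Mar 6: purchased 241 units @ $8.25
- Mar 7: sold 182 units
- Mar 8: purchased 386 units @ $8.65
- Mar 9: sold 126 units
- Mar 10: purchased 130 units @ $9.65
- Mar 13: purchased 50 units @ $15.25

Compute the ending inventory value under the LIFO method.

Ending inventory = $5,157.55

Mar 3, 179 sold [LIFO — newest first]: 179 @ $5.30 = $948.70
Mar 5, 145 sold [LIFO — newest first]: 102 @ $6.15 + 2 @ $5.30 + 41 @ $4.60 = $826.50
Mar 7, 182 sold [LIFO — newest first]: 182 @ $8.25 = $1,501.50
Mar 9, 126 sold [LIFO — newest first]: 126 @ $8.65 = $1,089.90
Total COGS = $948.70 + $826.50 + $1,501.50 + $1,089.90 = $4,366.60
Ending inventory: 88 @ $4.60 + 59 @ $8.25 + 260 @ $8.65 + 130 @ $9.65 + 50 @ $15.25 = $5,157.55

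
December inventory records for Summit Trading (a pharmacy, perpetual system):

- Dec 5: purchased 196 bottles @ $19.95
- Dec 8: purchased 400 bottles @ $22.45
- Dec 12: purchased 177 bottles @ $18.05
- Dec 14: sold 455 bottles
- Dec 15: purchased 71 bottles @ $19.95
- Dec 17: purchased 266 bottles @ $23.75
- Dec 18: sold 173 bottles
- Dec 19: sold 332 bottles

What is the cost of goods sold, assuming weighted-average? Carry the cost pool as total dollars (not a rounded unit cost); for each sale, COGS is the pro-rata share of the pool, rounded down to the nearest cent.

After Dec 5: 196 on hand, pool $3,910.20 (≈ $19.9500 each)
After Dec 8: 596 on hand, pool $12,890.20 (≈ $21.6279 each)
After Dec 12: 773 on hand, pool $16,085.05 (≈ $20.8086 each)
Dec 14, sell 455: 455/773 × $16,085.05 → $9,467.91
After Dec 15: 389 on hand, pool $8,033.59 (≈ $20.6519 each)
After Dec 17: 655 on hand, pool $14,351.09 (≈ $21.9101 each)
Dec 18, sell 173: 173/655 × $14,351.09 → $3,790.44
Dec 19, sell 332: 332/482 × $10,560.65 → $7,274.14
Total COGS = $9,467.91 + $3,790.44 + $7,274.14 = $20,532.49
Ending inventory (cost pool remaining) = $3,286.51
Check: goods available $23,819.00 = COGS $20,532.49 + ending $3,286.51

COGS = $20,532.49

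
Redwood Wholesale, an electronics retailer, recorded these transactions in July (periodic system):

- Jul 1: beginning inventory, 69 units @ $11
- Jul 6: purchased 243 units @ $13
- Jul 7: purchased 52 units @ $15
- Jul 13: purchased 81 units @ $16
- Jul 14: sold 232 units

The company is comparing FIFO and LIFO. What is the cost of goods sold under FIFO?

COGS = $2,878

FIFO COGS: 69 @ $11 + 163 @ $13 = $2,878
LIFO COGS: 81 @ $16 + 52 @ $15 + 99 @ $13 = $3,363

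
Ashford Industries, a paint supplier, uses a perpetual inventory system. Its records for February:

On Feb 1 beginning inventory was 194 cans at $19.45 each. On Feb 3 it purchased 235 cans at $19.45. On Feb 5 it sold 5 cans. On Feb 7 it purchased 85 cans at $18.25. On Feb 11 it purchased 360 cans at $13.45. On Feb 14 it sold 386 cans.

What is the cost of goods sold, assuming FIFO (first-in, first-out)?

Feb 5, 5 sold [FIFO — oldest first]: 5 @ $19.45 = $97.25
Feb 14, 386 sold [FIFO — oldest first]: 189 @ $19.45 + 197 @ $19.45 = $7,507.70
Total COGS = $97.25 + $7,507.70 = $7,604.95
Ending inventory: 38 @ $19.45 + 85 @ $18.25 + 360 @ $13.45 = $7,132.35

COGS = $7,604.95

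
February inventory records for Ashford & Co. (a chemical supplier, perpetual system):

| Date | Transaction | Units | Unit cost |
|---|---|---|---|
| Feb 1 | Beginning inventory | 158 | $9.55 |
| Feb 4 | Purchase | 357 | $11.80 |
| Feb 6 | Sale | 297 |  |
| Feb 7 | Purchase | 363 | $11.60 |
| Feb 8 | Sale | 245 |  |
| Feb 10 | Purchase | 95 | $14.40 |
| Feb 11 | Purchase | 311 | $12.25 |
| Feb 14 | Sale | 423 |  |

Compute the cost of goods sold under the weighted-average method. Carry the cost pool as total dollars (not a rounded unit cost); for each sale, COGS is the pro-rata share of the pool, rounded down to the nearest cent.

After Feb 1: 158 on hand, pool $1,508.90 (≈ $9.5500 each)
After Feb 4: 515 on hand, pool $5,721.50 (≈ $11.1097 each)
Feb 6, sell 297: 297/515 × $5,721.50 → $3,299.58
After Feb 7: 581 on hand, pool $6,632.72 (≈ $11.4160 each)
Feb 8, sell 245: 245/581 × $6,632.72 → $2,796.93
After Feb 10: 431 on hand, pool $5,203.79 (≈ $12.0738 each)
After Feb 11: 742 on hand, pool $9,013.54 (≈ $12.1476 each)
Feb 14, sell 423: 423/742 × $9,013.54 → $5,138.44
Total COGS = $3,299.58 + $2,796.93 + $5,138.44 = $11,234.95
Ending inventory (cost pool remaining) = $3,875.10

COGS = $11,234.95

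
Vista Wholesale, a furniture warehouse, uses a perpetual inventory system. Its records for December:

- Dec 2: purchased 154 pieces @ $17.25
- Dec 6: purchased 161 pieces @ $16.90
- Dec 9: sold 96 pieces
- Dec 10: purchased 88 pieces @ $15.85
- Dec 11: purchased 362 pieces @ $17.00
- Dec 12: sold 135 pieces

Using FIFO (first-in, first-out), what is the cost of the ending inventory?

Ending inventory = $8,968.40

Dec 9, 96 sold [FIFO — oldest first]: 96 @ $17.25 = $1,656.00
Dec 12, 135 sold [FIFO — oldest first]: 58 @ $17.25 + 77 @ $16.90 = $2,301.80
Total COGS = $1,656.00 + $2,301.80 = $3,957.80
Ending inventory: 84 @ $16.90 + 88 @ $15.85 + 362 @ $17.00 = $8,968.40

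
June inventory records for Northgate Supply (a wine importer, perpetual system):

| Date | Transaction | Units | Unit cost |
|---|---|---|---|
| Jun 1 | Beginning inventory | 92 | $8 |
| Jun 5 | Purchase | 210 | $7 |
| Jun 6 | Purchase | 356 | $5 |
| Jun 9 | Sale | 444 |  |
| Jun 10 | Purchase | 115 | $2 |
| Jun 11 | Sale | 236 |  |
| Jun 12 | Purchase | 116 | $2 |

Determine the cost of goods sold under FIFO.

COGS = $4,030

Jun 9, 444 sold [FIFO — oldest first]: 92 @ $8 + 210 @ $7 + 142 @ $5 = $2,916
Jun 11, 236 sold [FIFO — oldest first]: 214 @ $5 + 22 @ $2 = $1,114
Total COGS = $2,916 + $1,114 = $4,030
Ending inventory: 93 @ $2 + 116 @ $2 = $418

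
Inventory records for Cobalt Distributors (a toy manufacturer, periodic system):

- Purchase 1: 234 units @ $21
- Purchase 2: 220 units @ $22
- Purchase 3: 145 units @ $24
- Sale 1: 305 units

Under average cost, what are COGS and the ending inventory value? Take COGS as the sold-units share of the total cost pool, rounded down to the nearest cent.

Sale 1, sell 305: 305/599 × $13,234.00 → $6,738.51
Ending inventory (cost pool remaining) = $6,495.49

COGS = $6,738.51; ending inventory = $6,495.49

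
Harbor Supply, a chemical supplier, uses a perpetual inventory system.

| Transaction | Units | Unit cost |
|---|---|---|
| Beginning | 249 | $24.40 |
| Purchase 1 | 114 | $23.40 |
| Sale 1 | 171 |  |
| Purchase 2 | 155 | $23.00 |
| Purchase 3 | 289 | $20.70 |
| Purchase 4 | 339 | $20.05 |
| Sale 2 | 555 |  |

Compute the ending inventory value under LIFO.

Sale 1 (171) [LIFO — newest first]: 114 @ $23.40 + 57 @ $24.40 = $4,058.40
Sale 2 (555) [LIFO — newest first]: 339 @ $20.05 + 216 @ $20.70 = $11,268.15
Total COGS = $4,058.40 + $11,268.15 = $15,326.55
Ending inventory: 192 @ $24.40 + 155 @ $23.00 + 73 @ $20.70 = $9,760.90
Check: goods available $25,087.45 = COGS $15,326.55 + ending $9,760.90

Ending inventory = $9,760.90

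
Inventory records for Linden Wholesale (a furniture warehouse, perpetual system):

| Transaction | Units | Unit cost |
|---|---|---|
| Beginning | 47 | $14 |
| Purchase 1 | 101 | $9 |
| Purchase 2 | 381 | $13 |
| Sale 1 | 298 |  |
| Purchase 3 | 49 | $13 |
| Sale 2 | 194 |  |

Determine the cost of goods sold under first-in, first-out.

COGS = $6,039

Sale 1 (298) [FIFO — oldest first]: 47 @ $14 + 101 @ $9 + 150 @ $13 = $3,517
Sale 2 (194) [FIFO — oldest first]: 194 @ $13 = $2,522
Total COGS = $3,517 + $2,522 = $6,039
Ending inventory: 37 @ $13 + 49 @ $13 = $1,118
Check: goods available $7,157 = COGS $6,039 + ending $1,118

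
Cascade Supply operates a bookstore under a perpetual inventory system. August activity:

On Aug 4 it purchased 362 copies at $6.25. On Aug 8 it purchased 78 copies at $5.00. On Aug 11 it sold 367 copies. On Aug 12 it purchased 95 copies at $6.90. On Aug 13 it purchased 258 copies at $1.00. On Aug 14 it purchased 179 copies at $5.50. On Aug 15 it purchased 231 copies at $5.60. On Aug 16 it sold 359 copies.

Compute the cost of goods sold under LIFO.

COGS = $4,193.85

Aug 11, 367 sold [LIFO — newest first]: 78 @ $5.00 + 289 @ $6.25 = $2,196.25
Aug 16, 359 sold [LIFO — newest first]: 231 @ $5.60 + 128 @ $5.50 = $1,997.60
Total COGS = $2,196.25 + $1,997.60 = $4,193.85
Ending inventory: 73 @ $6.25 + 95 @ $6.90 + 258 @ $1.00 + 51 @ $5.50 = $1,650.25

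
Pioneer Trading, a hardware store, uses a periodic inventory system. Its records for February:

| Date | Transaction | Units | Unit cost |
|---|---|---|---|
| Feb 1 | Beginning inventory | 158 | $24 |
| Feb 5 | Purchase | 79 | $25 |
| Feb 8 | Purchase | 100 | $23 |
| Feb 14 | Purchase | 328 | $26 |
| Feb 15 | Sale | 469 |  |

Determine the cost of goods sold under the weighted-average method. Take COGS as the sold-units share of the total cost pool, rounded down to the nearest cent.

COGS = $11,703.84

Feb 15, sell 469: 469/665 × $16,595.00 → $11,703.84
Ending inventory (cost pool remaining) = $4,891.16
Check: goods available $16,595.00 = COGS $11,703.84 + ending $4,891.16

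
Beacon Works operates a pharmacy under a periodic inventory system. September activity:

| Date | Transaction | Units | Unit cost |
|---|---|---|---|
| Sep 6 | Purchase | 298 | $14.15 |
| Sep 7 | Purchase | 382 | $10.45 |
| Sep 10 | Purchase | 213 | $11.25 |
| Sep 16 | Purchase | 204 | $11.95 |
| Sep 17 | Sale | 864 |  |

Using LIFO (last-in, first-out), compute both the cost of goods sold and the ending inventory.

Sep 17, 864 sold [LIFO — newest first]: 204 @ $11.95 + 213 @ $11.25 + 382 @ $10.45 + 65 @ $14.15 = $9,745.70
Ending inventory: 233 @ $14.15 = $3,296.95

COGS = $9,745.70; ending inventory = $3,296.95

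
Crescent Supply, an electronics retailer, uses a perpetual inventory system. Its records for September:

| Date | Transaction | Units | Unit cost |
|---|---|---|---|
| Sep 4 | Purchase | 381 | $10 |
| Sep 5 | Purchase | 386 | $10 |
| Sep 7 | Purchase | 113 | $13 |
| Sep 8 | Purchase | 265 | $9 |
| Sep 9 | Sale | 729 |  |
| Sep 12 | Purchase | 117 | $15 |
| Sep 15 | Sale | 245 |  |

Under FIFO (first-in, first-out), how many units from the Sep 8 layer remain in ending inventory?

171

Sep 9, 729 sold [FIFO — oldest first]: 381 @ $10 + 348 @ $10 = $7,290
Sep 15, 245 sold [FIFO — oldest first]: 38 @ $10 + 113 @ $13 + 94 @ $9 = $2,695
Total COGS = $7,290 + $2,695 = $9,985
Ending inventory: 171 @ $9 + 117 @ $15 = $3,294
Check: goods available $13,279 = COGS $9,985 + ending $3,294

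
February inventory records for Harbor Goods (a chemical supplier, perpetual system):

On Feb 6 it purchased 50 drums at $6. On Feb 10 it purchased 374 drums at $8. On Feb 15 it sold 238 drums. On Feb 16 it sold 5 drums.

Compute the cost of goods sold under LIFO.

Feb 15, 238 sold [LIFO — newest first]: 238 @ $8 = $1,904
Feb 16, 5 sold [LIFO — newest first]: 5 @ $8 = $40
Total COGS = $1,904 + $40 = $1,944
Ending inventory: 50 @ $6 + 131 @ $8 = $1,348

COGS = $1,944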